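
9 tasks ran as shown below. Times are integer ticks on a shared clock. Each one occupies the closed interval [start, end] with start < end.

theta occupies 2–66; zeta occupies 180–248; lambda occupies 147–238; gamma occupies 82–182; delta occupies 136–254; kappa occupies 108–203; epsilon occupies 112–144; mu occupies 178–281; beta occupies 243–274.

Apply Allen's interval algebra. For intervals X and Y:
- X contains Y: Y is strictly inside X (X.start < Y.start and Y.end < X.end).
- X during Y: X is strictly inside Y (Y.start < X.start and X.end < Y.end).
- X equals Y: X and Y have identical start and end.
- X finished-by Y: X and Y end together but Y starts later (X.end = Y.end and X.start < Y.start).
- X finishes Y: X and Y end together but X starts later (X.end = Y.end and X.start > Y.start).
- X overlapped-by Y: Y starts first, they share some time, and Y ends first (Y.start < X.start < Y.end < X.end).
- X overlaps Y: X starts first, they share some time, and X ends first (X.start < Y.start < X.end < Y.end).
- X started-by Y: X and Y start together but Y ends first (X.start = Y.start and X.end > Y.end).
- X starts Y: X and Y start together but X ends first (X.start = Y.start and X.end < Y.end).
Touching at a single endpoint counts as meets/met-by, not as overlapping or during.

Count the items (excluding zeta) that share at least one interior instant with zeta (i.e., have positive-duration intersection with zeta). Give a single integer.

Target zeta = [180, 248].
beta [243, 274] → overlapped-by → counts.
delta [136, 254] → contains → counts.
epsilon [112, 144] → before → no.
gamma [82, 182] → overlaps → counts.
kappa [108, 203] → overlaps → counts.
lambda [147, 238] → overlaps → counts.
mu [178, 281] → contains → counts.
theta [2, 66] → before → no.
Total: 6.

6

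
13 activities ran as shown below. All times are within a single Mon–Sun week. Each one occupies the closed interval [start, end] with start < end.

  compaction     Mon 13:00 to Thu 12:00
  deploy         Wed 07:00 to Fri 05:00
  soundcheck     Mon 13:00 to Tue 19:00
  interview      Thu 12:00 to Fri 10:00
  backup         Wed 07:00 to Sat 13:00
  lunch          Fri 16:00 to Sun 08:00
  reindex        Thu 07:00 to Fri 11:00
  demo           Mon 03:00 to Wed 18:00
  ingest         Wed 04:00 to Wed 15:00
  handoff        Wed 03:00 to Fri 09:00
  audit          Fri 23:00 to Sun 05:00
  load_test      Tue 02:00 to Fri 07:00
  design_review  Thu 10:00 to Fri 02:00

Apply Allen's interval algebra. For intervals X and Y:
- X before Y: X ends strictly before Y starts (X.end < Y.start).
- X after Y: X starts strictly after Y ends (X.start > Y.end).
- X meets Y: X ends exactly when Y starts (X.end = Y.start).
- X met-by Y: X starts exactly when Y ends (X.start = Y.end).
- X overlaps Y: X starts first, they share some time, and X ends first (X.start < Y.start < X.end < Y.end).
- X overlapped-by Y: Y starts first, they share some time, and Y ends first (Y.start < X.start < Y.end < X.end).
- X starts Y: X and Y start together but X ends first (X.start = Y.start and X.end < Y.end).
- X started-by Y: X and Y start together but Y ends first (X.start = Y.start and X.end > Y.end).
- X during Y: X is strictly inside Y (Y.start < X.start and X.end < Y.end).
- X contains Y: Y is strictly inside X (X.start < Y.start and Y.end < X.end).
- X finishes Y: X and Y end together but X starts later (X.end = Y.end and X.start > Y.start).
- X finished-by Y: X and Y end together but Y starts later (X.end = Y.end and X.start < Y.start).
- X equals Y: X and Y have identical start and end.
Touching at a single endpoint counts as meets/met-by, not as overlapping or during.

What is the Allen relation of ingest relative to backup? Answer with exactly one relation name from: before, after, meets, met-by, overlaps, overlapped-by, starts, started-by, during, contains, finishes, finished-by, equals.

overlaps

ingest = [Wed 04:00, Wed 15:00]; backup = [Wed 07:00, Sat 13:00].
Compare endpoints: ingest.start < backup.start, ingest.start < backup.end, ingest.end > backup.start, ingest.end < backup.end.
That pattern is 'overlaps'.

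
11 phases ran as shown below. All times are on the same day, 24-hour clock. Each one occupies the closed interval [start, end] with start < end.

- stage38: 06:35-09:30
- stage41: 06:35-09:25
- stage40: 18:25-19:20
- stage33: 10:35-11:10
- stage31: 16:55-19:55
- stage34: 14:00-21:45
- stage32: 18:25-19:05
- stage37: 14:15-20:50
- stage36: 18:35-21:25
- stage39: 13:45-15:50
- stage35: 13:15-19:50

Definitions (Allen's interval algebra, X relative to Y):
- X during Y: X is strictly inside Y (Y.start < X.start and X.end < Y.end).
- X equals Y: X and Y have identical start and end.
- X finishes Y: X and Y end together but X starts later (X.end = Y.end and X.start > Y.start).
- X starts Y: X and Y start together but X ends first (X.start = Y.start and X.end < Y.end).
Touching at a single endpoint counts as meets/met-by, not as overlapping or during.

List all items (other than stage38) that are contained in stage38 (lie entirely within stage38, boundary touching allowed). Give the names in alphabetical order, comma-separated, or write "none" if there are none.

stage41

Target stage38 = [06:35, 09:30].
stage31 [16:55, 19:55] → after → no.
stage32 [18:25, 19:05] → after → no.
stage33 [10:35, 11:10] → after → no.
stage34 [14:00, 21:45] → after → no.
stage35 [13:15, 19:50] → after → no.
stage36 [18:35, 21:25] → after → no.
stage37 [14:15, 20:50] → after → no.
stage39 [13:45, 15:50] → after → no.
stage40 [18:25, 19:20] → after → no.
stage41 [06:35, 09:25] → starts → yes.
Result: stage41.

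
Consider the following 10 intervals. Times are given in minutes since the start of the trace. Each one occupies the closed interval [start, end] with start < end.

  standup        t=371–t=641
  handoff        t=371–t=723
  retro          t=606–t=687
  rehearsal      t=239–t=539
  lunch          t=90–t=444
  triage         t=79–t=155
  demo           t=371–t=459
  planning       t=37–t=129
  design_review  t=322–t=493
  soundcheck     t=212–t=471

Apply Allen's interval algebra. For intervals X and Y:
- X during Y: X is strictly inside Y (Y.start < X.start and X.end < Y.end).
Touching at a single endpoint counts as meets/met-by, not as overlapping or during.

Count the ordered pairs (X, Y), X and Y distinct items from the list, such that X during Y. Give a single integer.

5

Checking all 90 ordered pairs for relation 'during'; matching pairs in alphabetical order:
(demo, design_review): demo during design_review ✓
(demo, rehearsal): demo during rehearsal ✓
(demo, soundcheck): demo during soundcheck ✓
(design_review, rehearsal): design_review during rehearsal ✓
(retro, handoff): retro during handoff ✓
Count: 5.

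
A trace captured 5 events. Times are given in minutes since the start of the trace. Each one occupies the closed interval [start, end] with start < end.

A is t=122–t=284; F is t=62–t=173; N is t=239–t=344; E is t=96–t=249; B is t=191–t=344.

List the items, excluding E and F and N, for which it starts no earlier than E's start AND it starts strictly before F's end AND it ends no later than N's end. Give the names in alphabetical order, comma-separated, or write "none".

Conditions: its start is no earlier than E's start (X.start >= t=96) AND its start is strictly before F's end (X.start < t=173) AND its end is no later than N's end (X.end <= t=344).
A: start t=122 >= t=96? ✓; start t=122 < t=173? ✓; end t=284 <= t=344? ✓ → yes.
B: start t=191 >= t=96? ✓; start t=191 < t=173? ✗; end t=344 <= t=344? ✓ → no.
Result: A.

A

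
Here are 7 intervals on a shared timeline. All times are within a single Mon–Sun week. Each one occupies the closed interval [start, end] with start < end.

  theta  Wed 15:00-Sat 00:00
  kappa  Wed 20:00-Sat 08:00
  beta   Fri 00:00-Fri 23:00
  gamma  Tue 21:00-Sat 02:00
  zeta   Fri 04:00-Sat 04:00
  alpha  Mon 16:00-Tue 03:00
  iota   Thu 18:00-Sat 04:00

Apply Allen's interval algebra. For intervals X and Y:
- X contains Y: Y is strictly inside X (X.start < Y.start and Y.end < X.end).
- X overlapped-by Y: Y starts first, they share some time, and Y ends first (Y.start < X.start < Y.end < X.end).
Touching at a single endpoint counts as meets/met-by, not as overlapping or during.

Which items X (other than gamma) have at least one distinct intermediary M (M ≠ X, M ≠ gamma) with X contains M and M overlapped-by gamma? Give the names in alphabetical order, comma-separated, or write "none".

Target gamma = [Tue 21:00, Sat 02:00].
Intermediaries M with M overlapped-by gamma: iota, kappa, zeta.
Via iota — items with X contains iota: kappa.
Via kappa — items with X contains kappa: none.
Via zeta — items with X contains zeta: kappa.
Union: kappa.

kappa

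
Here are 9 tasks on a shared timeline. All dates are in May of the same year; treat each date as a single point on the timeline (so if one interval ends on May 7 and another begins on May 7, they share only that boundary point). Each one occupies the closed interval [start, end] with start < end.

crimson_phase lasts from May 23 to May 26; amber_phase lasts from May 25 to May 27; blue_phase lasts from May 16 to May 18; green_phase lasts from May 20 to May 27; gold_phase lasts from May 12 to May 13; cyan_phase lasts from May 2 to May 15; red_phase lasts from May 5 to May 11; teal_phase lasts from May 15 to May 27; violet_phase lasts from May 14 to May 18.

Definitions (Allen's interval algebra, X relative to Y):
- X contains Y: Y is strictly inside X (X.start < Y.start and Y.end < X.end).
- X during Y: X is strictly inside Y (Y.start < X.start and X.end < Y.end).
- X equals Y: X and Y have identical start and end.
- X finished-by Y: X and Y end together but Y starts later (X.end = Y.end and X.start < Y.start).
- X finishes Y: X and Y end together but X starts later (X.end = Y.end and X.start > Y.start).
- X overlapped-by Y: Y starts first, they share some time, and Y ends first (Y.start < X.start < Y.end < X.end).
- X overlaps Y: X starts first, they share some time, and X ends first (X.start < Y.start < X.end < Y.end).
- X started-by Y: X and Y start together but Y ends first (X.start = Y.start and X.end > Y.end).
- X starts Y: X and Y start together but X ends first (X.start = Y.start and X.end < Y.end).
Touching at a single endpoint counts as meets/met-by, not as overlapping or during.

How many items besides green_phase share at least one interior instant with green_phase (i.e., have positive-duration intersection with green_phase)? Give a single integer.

3

Target green_phase = [May 20, May 27].
amber_phase [May 25, May 27] → finishes → counts.
blue_phase [May 16, May 18] → before → no.
crimson_phase [May 23, May 26] → during → counts.
cyan_phase [May 2, May 15] → before → no.
gold_phase [May 12, May 13] → before → no.
red_phase [May 5, May 11] → before → no.
teal_phase [May 15, May 27] → finished-by → counts.
violet_phase [May 14, May 18] → before → no.
Total: 3.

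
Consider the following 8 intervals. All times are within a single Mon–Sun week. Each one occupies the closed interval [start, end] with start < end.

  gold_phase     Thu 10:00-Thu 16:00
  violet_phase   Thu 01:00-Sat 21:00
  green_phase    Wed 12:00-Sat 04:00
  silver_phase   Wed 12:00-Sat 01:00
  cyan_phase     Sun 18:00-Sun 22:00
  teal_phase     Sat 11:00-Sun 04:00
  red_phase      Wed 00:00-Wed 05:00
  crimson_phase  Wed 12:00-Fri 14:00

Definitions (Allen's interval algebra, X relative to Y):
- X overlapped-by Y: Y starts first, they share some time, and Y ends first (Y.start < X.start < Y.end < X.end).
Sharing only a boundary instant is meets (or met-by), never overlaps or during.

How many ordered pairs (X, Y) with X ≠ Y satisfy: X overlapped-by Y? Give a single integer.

Checking all 56 ordered pairs for relation 'overlapped-by'; matching pairs in alphabetical order:
(teal_phase, violet_phase): teal_phase overlapped-by violet_phase ✓
(violet_phase, crimson_phase): violet_phase overlapped-by crimson_phase ✓
(violet_phase, green_phase): violet_phase overlapped-by green_phase ✓
(violet_phase, silver_phase): violet_phase overlapped-by silver_phase ✓
Count: 4.

4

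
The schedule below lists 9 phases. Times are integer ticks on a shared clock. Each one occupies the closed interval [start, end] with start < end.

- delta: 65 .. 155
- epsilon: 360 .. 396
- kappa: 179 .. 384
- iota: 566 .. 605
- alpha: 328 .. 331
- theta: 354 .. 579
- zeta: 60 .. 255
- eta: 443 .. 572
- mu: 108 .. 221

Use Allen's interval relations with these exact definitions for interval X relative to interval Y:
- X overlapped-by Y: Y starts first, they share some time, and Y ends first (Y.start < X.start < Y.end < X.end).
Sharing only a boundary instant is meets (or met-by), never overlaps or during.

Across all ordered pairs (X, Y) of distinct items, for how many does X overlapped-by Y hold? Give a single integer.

7

Checking all 72 ordered pairs for relation 'overlapped-by'; matching pairs in alphabetical order:
(epsilon, kappa): epsilon overlapped-by kappa ✓
(iota, eta): iota overlapped-by eta ✓
(iota, theta): iota overlapped-by theta ✓
(kappa, mu): kappa overlapped-by mu ✓
(kappa, zeta): kappa overlapped-by zeta ✓
(mu, delta): mu overlapped-by delta ✓
(theta, kappa): theta overlapped-by kappa ✓
Count: 7.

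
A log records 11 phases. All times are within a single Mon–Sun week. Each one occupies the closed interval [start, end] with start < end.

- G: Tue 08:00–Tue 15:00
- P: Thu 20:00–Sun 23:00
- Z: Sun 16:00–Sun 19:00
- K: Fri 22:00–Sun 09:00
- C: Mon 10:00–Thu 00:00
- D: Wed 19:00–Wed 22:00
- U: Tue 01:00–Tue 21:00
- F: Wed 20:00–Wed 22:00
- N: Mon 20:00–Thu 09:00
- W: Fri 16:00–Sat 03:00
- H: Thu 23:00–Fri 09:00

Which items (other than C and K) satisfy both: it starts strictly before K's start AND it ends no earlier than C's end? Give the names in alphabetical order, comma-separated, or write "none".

H, N, P, W

Conditions: its start is strictly before K's start (X.start < Fri 22:00) AND its end is no earlier than C's end (X.end >= Thu 00:00).
D: start Wed 19:00 < Fri 22:00? ✓; end Wed 22:00 >= Thu 00:00? ✗ → no.
F: start Wed 20:00 < Fri 22:00? ✓; end Wed 22:00 >= Thu 00:00? ✗ → no.
G: start Tue 08:00 < Fri 22:00? ✓; end Tue 15:00 >= Thu 00:00? ✗ → no.
H: start Thu 23:00 < Fri 22:00? ✓; end Fri 09:00 >= Thu 00:00? ✓ → yes.
N: start Mon 20:00 < Fri 22:00? ✓; end Thu 09:00 >= Thu 00:00? ✓ → yes.
P: start Thu 20:00 < Fri 22:00? ✓; end Sun 23:00 >= Thu 00:00? ✓ → yes.
U: start Tue 01:00 < Fri 22:00? ✓; end Tue 21:00 >= Thu 00:00? ✗ → no.
W: start Fri 16:00 < Fri 22:00? ✓; end Sat 03:00 >= Thu 00:00? ✓ → yes.
Z: start Sun 16:00 < Fri 22:00? ✗; end Sun 19:00 >= Thu 00:00? ✓ → no.
Result: H, N, P, W.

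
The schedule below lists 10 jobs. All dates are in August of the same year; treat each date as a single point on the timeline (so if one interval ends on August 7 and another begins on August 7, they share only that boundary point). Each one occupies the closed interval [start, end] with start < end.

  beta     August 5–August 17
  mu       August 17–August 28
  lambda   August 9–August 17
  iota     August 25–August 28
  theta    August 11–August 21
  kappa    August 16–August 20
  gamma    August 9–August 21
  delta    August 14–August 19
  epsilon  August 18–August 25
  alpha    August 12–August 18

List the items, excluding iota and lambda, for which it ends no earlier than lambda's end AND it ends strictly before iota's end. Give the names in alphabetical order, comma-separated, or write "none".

alpha, beta, delta, epsilon, gamma, kappa, theta

Conditions: its end is no earlier than lambda's end (X.end >= August 17) AND its end is strictly before iota's end (X.end < August 28).
alpha: end August 18 >= August 17? ✓; end August 18 < August 28? ✓ → yes.
beta: end August 17 >= August 17? ✓; end August 17 < August 28? ✓ → yes.
delta: end August 19 >= August 17? ✓; end August 19 < August 28? ✓ → yes.
epsilon: end August 25 >= August 17? ✓; end August 25 < August 28? ✓ → yes.
gamma: end August 21 >= August 17? ✓; end August 21 < August 28? ✓ → yes.
kappa: end August 20 >= August 17? ✓; end August 20 < August 28? ✓ → yes.
mu: end August 28 >= August 17? ✓; end August 28 < August 28? ✗ → no.
theta: end August 21 >= August 17? ✓; end August 21 < August 28? ✓ → yes.
Result: alpha, beta, delta, epsilon, gamma, kappa, theta.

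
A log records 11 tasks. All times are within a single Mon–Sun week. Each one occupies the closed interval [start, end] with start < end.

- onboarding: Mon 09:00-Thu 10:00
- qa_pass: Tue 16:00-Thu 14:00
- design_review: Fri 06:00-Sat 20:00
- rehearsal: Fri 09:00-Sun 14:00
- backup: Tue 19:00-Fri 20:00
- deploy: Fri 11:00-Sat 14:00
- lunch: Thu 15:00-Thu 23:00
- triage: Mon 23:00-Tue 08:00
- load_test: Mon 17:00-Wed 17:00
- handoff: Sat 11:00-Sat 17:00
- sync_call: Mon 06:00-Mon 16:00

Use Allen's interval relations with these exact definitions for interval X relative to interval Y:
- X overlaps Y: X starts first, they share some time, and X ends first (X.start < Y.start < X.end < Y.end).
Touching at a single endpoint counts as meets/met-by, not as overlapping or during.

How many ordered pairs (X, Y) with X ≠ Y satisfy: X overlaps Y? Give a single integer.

11

Checking all 110 ordered pairs for relation 'overlaps'; matching pairs in alphabetical order:
(backup, deploy): backup overlaps deploy ✓
(backup, design_review): backup overlaps design_review ✓
(backup, rehearsal): backup overlaps rehearsal ✓
(deploy, handoff): deploy overlaps handoff ✓
(design_review, rehearsal): design_review overlaps rehearsal ✓
(load_test, backup): load_test overlaps backup ✓
(load_test, qa_pass): load_test overlaps qa_pass ✓
(onboarding, backup): onboarding overlaps backup ✓
(onboarding, qa_pass): onboarding overlaps qa_pass ✓
(qa_pass, backup): qa_pass overlaps backup ✓
(sync_call, onboarding): sync_call overlaps onboarding ✓
Count: 11.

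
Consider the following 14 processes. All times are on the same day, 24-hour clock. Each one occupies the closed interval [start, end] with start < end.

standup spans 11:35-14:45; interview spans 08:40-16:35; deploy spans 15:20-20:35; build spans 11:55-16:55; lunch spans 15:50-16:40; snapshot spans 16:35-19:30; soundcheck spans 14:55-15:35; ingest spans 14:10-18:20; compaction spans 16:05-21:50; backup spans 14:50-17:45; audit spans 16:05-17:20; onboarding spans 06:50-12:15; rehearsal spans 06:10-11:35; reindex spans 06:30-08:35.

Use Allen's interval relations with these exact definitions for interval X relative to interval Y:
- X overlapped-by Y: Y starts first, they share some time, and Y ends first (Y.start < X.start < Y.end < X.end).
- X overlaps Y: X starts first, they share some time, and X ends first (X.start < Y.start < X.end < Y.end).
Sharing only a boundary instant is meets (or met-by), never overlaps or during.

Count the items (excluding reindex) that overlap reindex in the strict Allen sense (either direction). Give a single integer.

Target reindex = [06:30, 08:35].
audit [16:05, 17:20] → after → no.
backup [14:50, 17:45] → after → no.
build [11:55, 16:55] → after → no.
compaction [16:05, 21:50] → after → no.
deploy [15:20, 20:35] → after → no.
ingest [14:10, 18:20] → after → no.
interview [08:40, 16:35] → after → no.
lunch [15:50, 16:40] → after → no.
onboarding [06:50, 12:15] → overlapped-by → counts.
rehearsal [06:10, 11:35] → contains → no.
snapshot [16:35, 19:30] → after → no.
soundcheck [14:55, 15:35] → after → no.
standup [11:35, 14:45] → after → no.
Total: 1.

1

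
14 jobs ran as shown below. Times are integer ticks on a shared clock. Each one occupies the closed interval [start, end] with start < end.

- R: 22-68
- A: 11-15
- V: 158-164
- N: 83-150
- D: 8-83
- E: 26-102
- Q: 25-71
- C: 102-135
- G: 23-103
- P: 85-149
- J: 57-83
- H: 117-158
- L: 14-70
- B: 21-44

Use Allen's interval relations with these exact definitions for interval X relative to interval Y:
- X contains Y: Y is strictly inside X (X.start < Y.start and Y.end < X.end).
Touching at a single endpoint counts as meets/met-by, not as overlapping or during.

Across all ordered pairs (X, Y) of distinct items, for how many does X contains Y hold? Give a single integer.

Checking all 182 ordered pairs for relation 'contains'; matching pairs in alphabetical order:
(D, A): D contains A ✓
(D, B): D contains B ✓
(D, L): D contains L ✓
(D, Q): D contains Q ✓
(D, R): D contains R ✓
(E, J): E contains J ✓
(G, E): G contains E ✓
(G, J): G contains J ✓
(G, Q): G contains Q ✓
(L, B): L contains B ✓
(L, R): L contains R ✓
(N, C): N contains C ✓
(N, P): N contains P ✓
(P, C): P contains C ✓
Count: 14.

14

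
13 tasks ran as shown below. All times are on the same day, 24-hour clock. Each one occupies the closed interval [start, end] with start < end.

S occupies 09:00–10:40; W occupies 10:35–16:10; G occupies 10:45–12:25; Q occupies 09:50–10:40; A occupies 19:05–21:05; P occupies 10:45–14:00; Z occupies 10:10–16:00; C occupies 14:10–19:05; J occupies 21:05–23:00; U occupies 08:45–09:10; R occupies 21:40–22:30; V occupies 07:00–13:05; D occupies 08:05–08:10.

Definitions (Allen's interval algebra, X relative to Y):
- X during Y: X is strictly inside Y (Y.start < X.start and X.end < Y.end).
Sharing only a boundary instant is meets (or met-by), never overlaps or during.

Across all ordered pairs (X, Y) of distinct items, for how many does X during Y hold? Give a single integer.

Checking all 156 ordered pairs for relation 'during'; matching pairs in alphabetical order:
(D, V): D during V ✓
(G, V): G during V ✓
(G, W): G during W ✓
(G, Z): G during Z ✓
(P, W): P during W ✓
(P, Z): P during Z ✓
(Q, V): Q during V ✓
(R, J): R during J ✓
(S, V): S during V ✓
(U, V): U during V ✓
Count: 10.

10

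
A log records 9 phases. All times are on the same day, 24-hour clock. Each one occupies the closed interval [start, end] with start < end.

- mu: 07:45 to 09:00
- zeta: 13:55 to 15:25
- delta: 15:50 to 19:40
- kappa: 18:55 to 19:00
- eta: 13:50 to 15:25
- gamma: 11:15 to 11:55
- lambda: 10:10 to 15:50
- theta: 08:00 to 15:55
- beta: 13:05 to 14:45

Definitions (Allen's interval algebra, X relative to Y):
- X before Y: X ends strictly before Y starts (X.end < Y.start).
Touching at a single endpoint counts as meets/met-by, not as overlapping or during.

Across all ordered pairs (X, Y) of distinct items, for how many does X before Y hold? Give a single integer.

20

Checking all 72 ordered pairs for relation 'before'; matching pairs in alphabetical order:
(beta, delta): beta before delta ✓
(beta, kappa): beta before kappa ✓
(eta, delta): eta before delta ✓
(eta, kappa): eta before kappa ✓
(gamma, beta): gamma before beta ✓
(gamma, delta): gamma before delta ✓
(gamma, eta): gamma before eta ✓
(gamma, kappa): gamma before kappa ✓
(gamma, zeta): gamma before zeta ✓
(lambda, kappa): lambda before kappa ✓
(mu, beta): mu before beta ✓
(mu, delta): mu before delta ✓
(mu, eta): mu before eta ✓
(mu, gamma): mu before gamma ✓
(mu, kappa): mu before kappa ✓
(mu, lambda): mu before lambda ✓
(mu, zeta): mu before zeta ✓
(theta, kappa): theta before kappa ✓
(zeta, delta): zeta before delta ✓
(zeta, kappa): zeta before kappa ✓
Count: 20.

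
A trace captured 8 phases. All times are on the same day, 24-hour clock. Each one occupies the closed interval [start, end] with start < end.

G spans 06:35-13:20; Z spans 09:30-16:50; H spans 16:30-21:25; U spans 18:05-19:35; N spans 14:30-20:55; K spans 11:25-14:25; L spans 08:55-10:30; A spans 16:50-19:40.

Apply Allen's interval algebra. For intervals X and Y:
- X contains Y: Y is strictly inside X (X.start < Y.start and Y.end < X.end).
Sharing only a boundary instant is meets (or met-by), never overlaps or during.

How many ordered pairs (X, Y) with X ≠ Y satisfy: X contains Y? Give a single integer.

Checking all 56 ordered pairs for relation 'contains'; matching pairs in alphabetical order:
(A, U): A contains U ✓
(G, L): G contains L ✓
(H, A): H contains A ✓
(H, U): H contains U ✓
(N, A): N contains A ✓
(N, U): N contains U ✓
(Z, K): Z contains K ✓
Count: 7.

7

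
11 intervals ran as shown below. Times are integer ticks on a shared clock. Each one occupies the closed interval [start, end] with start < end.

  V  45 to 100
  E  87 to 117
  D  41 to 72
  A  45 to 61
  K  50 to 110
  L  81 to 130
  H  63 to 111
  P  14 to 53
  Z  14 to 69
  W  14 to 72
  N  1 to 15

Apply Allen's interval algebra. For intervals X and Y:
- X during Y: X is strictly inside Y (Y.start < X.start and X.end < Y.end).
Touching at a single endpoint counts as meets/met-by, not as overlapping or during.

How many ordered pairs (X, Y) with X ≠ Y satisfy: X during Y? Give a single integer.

Checking all 110 ordered pairs for relation 'during'; matching pairs in alphabetical order:
(A, D): A during D ✓
(A, W): A during W ✓
(A, Z): A during Z ✓
(E, L): E during L ✓
Count: 4.

4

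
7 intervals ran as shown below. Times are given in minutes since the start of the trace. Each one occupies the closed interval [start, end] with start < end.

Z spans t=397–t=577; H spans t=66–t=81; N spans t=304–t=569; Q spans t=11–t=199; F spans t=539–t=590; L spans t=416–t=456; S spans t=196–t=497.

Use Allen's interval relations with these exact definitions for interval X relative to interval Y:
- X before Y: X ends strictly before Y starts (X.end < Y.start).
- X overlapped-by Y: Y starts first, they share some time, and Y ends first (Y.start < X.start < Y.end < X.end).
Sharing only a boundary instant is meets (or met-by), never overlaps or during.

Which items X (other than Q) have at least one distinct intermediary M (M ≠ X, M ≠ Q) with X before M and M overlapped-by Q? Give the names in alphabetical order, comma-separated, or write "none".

Target Q = [t=11, t=199].
Intermediaries M with M overlapped-by Q: S.
Via S — items with X before S: H.
Union: H.

H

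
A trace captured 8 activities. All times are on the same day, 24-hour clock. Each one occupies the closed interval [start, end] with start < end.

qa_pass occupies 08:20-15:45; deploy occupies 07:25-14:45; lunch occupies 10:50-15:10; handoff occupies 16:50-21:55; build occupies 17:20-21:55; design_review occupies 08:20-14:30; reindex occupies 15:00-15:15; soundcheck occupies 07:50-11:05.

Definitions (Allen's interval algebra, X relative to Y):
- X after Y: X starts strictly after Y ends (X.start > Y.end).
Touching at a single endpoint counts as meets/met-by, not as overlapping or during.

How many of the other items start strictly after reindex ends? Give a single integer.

2

Target reindex = [15:00, 15:15].
build [17:20, 21:55] → after → counts.
deploy [07:25, 14:45] → before → no.
design_review [08:20, 14:30] → before → no.
handoff [16:50, 21:55] → after → counts.
lunch [10:50, 15:10] → overlaps → no.
qa_pass [08:20, 15:45] → contains → no.
soundcheck [07:50, 11:05] → before → no.
Total: 2.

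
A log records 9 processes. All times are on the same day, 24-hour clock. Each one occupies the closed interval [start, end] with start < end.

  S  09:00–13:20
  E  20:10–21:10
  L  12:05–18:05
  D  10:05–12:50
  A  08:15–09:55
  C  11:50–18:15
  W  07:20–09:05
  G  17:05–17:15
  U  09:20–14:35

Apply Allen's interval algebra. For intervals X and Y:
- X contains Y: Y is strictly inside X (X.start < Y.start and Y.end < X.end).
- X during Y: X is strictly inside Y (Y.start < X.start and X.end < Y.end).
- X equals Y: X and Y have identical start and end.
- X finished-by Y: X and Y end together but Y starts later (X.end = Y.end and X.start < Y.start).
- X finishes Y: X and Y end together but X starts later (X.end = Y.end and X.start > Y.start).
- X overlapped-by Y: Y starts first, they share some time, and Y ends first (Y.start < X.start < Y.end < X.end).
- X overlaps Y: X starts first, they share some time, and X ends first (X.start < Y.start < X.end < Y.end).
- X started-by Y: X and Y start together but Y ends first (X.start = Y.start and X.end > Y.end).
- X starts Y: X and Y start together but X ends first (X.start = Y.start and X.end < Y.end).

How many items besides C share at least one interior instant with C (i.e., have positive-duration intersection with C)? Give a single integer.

5

Target C = [11:50, 18:15].
A [08:15, 09:55] → before → no.
D [10:05, 12:50] → overlaps → counts.
E [20:10, 21:10] → after → no.
G [17:05, 17:15] → during → counts.
L [12:05, 18:05] → during → counts.
S [09:00, 13:20] → overlaps → counts.
U [09:20, 14:35] → overlaps → counts.
W [07:20, 09:05] → before → no.
Total: 5.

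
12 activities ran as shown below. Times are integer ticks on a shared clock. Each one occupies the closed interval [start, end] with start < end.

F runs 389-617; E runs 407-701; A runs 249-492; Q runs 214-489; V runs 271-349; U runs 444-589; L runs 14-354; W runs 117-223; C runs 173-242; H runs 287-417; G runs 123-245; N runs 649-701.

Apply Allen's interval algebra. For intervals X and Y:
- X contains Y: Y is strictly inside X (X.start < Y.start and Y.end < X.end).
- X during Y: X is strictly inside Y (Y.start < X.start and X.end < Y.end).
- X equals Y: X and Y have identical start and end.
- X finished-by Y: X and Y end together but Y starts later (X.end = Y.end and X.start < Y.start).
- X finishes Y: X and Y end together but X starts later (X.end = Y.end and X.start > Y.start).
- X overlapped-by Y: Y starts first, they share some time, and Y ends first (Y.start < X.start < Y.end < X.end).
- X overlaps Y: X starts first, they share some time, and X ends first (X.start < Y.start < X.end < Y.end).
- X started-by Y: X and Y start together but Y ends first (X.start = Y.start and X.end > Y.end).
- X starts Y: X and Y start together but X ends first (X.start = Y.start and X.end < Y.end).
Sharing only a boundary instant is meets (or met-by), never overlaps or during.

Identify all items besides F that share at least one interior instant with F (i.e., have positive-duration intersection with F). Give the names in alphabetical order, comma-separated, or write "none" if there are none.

Target F = [389, 617].
A [249, 492] → overlaps → yes.
C [173, 242] → before → no.
E [407, 701] → overlapped-by → yes.
G [123, 245] → before → no.
H [287, 417] → overlaps → yes.
L [14, 354] → before → no.
N [649, 701] → after → no.
Q [214, 489] → overlaps → yes.
U [444, 589] → during → yes.
V [271, 349] → before → no.
W [117, 223] → before → no.
Result: A, E, H, Q, U.

A, E, H, Q, U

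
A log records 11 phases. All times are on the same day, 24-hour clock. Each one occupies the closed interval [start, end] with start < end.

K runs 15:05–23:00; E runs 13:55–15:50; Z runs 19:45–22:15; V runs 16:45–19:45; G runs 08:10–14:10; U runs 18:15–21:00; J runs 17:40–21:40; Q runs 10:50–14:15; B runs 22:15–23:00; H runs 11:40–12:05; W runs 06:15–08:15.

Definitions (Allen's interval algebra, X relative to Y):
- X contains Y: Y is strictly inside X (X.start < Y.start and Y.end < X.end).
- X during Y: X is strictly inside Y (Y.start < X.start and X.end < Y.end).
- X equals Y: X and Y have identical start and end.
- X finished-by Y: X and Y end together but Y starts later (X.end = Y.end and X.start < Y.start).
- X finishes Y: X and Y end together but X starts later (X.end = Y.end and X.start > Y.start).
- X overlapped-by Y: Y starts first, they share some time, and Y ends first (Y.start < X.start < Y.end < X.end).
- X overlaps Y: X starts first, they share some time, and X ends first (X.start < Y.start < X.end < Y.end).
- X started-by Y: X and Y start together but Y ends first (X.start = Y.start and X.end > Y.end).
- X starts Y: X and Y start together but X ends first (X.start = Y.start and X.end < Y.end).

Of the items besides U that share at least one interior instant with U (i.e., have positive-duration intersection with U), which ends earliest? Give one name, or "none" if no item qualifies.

V

Target U = [18:15, 21:00].
B [22:15, 23:00] → after → excluded.
E [13:55, 15:50] → before → excluded.
G [08:10, 14:10] → before → excluded.
H [11:40, 12:05] → before → excluded.
J [17:40, 21:40] → contains → candidate.
K [15:05, 23:00] → contains → candidate.
Q [10:50, 14:15] → before → excluded.
V [16:45, 19:45] → overlaps → candidate.
W [06:15, 08:15] → before → excluded.
Z [19:45, 22:15] → overlapped-by → candidate.
Among candidates, earliest end is 19:45 → V.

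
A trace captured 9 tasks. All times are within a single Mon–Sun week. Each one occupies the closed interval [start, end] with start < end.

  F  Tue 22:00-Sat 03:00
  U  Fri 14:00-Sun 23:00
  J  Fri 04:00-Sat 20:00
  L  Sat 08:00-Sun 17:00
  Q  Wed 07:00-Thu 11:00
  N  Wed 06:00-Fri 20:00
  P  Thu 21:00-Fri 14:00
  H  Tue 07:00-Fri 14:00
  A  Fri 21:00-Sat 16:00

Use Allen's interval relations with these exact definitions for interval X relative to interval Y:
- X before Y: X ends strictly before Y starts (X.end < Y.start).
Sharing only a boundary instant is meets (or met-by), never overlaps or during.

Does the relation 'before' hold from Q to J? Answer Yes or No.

Q = [Wed 07:00, Thu 11:00], J = [Fri 04:00, Sat 20:00].
Actual relation of Q to J: before.
Asked whether 'before' holds → Yes.

Yes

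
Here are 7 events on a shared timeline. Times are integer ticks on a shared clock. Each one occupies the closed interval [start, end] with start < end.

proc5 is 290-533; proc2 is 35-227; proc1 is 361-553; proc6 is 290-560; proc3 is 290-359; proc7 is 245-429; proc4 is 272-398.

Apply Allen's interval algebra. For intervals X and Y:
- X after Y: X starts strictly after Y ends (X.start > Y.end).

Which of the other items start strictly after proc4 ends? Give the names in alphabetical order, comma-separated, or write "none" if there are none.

none

Target proc4 = [272, 398].
proc1 [361, 553] → overlapped-by → no.
proc2 [35, 227] → before → no.
proc3 [290, 359] → during → no.
proc5 [290, 533] → overlapped-by → no.
proc6 [290, 560] → overlapped-by → no.
proc7 [245, 429] → contains → no.
Result: none.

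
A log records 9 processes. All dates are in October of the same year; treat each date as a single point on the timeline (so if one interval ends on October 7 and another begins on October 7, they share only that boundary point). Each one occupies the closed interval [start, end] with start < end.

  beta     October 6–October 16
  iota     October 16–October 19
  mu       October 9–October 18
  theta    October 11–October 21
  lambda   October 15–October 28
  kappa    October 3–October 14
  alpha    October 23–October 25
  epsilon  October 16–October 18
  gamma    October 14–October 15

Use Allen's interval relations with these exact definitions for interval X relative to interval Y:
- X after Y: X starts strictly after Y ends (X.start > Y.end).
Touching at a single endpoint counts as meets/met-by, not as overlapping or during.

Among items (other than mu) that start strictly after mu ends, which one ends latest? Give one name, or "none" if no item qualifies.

Target mu = [October 9, October 18].
alpha [October 23, October 25] → after → candidate.
beta [October 6, October 16] → overlaps → excluded.
epsilon [October 16, October 18] → finishes → excluded.
gamma [October 14, October 15] → during → excluded.
iota [October 16, October 19] → overlapped-by → excluded.
kappa [October 3, October 14] → overlaps → excluded.
lambda [October 15, October 28] → overlapped-by → excluded.
theta [October 11, October 21] → overlapped-by → excluded.
Among candidates, latest end is October 25 → alpha.

alpha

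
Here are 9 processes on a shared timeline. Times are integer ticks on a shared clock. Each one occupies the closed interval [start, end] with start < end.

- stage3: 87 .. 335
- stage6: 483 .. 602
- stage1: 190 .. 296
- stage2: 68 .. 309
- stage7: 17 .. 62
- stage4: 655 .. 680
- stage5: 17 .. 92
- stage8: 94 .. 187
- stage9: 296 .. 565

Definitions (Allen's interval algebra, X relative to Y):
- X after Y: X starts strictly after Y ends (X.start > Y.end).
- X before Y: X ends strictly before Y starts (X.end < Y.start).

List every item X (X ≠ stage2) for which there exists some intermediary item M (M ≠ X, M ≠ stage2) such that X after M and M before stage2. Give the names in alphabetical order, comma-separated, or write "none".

Target stage2 = [68, 309].
Intermediaries M with M before stage2: stage7.
Via stage7 — items with X after stage7: stage1, stage3, stage4, stage6, stage8, stage9.
Union: stage1, stage3, stage4, stage6, stage8, stage9.

stage1, stage3, stage4, stage6, stage8, stage9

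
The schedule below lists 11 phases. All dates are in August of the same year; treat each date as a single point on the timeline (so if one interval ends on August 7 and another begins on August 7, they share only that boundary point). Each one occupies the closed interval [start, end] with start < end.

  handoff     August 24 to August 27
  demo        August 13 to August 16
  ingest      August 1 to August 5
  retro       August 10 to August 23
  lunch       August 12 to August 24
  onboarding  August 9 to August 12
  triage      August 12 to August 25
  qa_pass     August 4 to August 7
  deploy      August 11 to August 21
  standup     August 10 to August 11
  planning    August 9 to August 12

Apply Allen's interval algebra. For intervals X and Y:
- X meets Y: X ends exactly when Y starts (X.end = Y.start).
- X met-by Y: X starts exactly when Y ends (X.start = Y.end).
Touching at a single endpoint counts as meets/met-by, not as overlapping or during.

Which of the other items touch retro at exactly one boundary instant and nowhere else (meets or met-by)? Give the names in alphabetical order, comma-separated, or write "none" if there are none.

Target retro = [August 10, August 23].
demo [August 13, August 16] → during → no.
deploy [August 11, August 21] → during → no.
handoff [August 24, August 27] → after → no.
ingest [August 1, August 5] → before → no.
lunch [August 12, August 24] → overlapped-by → no.
onboarding [August 9, August 12] → overlaps → no.
planning [August 9, August 12] → overlaps → no.
qa_pass [August 4, August 7] → before → no.
standup [August 10, August 11] → starts → no.
triage [August 12, August 25] → overlapped-by → no.
Result: none.

none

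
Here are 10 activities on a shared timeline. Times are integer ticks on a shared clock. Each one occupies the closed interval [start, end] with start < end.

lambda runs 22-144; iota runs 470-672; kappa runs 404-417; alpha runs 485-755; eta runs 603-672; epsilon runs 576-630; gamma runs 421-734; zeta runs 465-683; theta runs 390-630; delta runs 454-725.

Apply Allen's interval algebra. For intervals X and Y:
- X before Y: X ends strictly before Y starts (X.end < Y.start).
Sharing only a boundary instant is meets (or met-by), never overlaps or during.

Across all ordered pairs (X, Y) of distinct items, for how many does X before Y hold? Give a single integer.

Checking all 90 ordered pairs for relation 'before'; matching pairs in alphabetical order:
(kappa, alpha): kappa before alpha ✓
(kappa, delta): kappa before delta ✓
(kappa, epsilon): kappa before epsilon ✓
(kappa, eta): kappa before eta ✓
(kappa, gamma): kappa before gamma ✓
(kappa, iota): kappa before iota ✓
(kappa, zeta): kappa before zeta ✓
(lambda, alpha): lambda before alpha ✓
(lambda, delta): lambda before delta ✓
(lambda, epsilon): lambda before epsilon ✓
(lambda, eta): lambda before eta ✓
(lambda, gamma): lambda before gamma ✓
(lambda, iota): lambda before iota ✓
(lambda, kappa): lambda before kappa ✓
(lambda, theta): lambda before theta ✓
(lambda, zeta): lambda before zeta ✓
Count: 16.

16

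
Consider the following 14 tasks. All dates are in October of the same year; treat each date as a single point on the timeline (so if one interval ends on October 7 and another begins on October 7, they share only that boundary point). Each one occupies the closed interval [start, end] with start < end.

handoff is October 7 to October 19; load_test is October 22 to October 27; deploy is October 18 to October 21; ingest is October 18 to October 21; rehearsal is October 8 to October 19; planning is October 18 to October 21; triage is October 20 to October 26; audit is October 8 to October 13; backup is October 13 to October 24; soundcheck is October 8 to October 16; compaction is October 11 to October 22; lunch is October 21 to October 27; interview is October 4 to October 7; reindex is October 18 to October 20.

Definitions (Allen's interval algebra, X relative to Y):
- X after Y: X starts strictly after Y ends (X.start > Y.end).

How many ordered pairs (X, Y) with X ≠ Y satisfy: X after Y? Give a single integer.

Checking all 182 ordered pairs for relation 'after'; matching pairs in alphabetical order:
(audit, interview): audit after interview ✓
(backup, interview): backup after interview ✓
(compaction, interview): compaction after interview ✓
(deploy, audit): deploy after audit ✓
(deploy, interview): deploy after interview ✓
(deploy, soundcheck): deploy after soundcheck ✓
(ingest, audit): ingest after audit ✓
(ingest, interview): ingest after interview ✓
(ingest, soundcheck): ingest after soundcheck ✓
(load_test, audit): load_test after audit ✓
(load_test, deploy): load_test after deploy ✓
(load_test, handoff): load_test after handoff ✓
(load_test, ingest): load_test after ingest ✓
(load_test, interview): load_test after interview ✓
(load_test, planning): load_test after planning ✓
(load_test, rehearsal): load_test after rehearsal ✓
(load_test, reindex): load_test after reindex ✓
(load_test, soundcheck): load_test after soundcheck ✓
(lunch, audit): lunch after audit ✓
(lunch, handoff): lunch after handoff ✓
(lunch, interview): lunch after interview ✓
(lunch, rehearsal): lunch after rehearsal ✓
(lunch, reindex): lunch after reindex ✓
(lunch, soundcheck): lunch after soundcheck ✓
... plus 13 further pairs not listed.
Count: 37.

37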